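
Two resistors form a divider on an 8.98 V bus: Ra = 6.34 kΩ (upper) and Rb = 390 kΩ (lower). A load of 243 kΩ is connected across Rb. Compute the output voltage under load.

V_out ≈ 8.62 V

The load sits in parallel with Rb: Rb‖R_L = (390 × 243) / (390 + 243) = 149.7 kΩ.
V_out = 8.98 × 149.7 / (6.34 + 149.7) = 8.98 × 149.7/156.1 = 8.62 V.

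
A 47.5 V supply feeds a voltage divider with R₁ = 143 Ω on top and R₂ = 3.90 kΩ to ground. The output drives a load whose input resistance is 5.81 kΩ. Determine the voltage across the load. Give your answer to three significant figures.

The load sits in parallel with R₂: R₂‖R_L = (3900 × 5810) / (3900 + 5810) = 2334 Ω.
V_out = 47.5 × 2334 / (143 + 2334) = 47.5 × 2334/2477 = 44.8 V.

V_out ≈ 44.8 V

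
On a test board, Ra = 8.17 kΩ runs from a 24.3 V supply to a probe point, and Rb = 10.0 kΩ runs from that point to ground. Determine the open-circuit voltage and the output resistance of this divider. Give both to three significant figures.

V_th = 13.4 V, R_th = 4.50 kΩ

V_th is the open-circuit tap voltage: 24.3 × 10.0/(8.17 + 10.0) = 13.4 V.
With the supply zeroed, Ra and Rb appear in parallel from the tap: R_th = Ra‖Rb = (8.17 × 10.0)/18.17 = 4.50 kΩ.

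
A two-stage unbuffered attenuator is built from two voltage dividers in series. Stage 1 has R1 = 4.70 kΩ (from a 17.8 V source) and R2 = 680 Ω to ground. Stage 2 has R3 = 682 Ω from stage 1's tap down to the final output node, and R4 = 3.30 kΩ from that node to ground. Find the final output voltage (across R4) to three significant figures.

Stage 2 presents R3+R4 = 3982 Ω as a load on stage 1's tap.
Stage 1's lower leg becomes R2‖(R3+R4) = 580.8 Ω, so V_mid = 17.8 × 580.8/5281 = 1.958 V.
Stage 2 is itself unloaded: V_out = V_mid × R4/(R3+R4) = 1.958 × 3300/3982 = 1.62 V.

V_out ≈ 1.62 V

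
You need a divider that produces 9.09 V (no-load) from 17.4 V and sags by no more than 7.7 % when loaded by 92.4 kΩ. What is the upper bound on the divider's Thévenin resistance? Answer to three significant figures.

Loading drop = R_th/(R_th + R_L) ≤ 0.0770, so R_th ≤ R_L · ε/(1−ε) = 92.4 kΩ × 0.0770/0.9230 = 7.71 kΩ.
(Any R1, R2 with R2/(R1+R2) = 0.522 and R1‖R2 ≤ 7.71 kΩ will meet the spec.)

R_th ≤ 7.71 kΩ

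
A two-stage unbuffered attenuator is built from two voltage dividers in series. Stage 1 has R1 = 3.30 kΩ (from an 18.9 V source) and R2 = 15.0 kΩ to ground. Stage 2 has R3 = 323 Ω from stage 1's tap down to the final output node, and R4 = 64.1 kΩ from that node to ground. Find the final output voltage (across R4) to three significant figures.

V_out ≈ 14.8 V

Stage 2 presents R3+R4 = 64420 Ω as a load on stage 1's tap.
Stage 1's lower leg becomes R2‖(R3+R4) = 12170 Ω, so V_mid = 18.9 × 12170/15470 = 14.87 V.
Stage 2 is itself unloaded: V_out = V_mid × R4/(R3+R4) = 14.87 × 64100/64420 = 14.8 V.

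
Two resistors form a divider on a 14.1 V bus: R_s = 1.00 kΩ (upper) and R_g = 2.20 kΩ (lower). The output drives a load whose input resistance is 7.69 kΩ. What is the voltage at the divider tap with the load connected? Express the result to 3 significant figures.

V_out ≈ 8.90 V

The load sits in parallel with R_g: R_g‖R_L = (2.20 × 7.69) / (2.20 + 7.69) = 1.711 kΩ.
V_out = 14.1 × 1.711 / (1.00 + 1.711) = 14.1 × 1.711/2.711 = 8.90 V.
(Unloaded it would have been 9.69 V.)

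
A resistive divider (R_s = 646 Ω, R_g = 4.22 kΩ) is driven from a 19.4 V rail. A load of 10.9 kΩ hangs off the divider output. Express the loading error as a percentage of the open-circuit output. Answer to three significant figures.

The divider's output (Thévenin) resistance is R_s‖R_g = 560.2 Ω.
Fractional drop under load = R_th/(R_th + R_L) = 560.2 / (560.2 + 10900) = 0.04889.
So the output falls by 4.89 %.

4.89 %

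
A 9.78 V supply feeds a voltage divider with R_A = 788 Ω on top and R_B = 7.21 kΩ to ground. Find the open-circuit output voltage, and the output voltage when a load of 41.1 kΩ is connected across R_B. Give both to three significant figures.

Open-circuit: V = 9.78 × 7210/(788 + 7210) = 8.82 V.
With the load, R_B becomes R_B‖R_L = 6134 Ω, so V = 9.78 × 6134/6922 = 8.67 V.

Unloaded: 8.82 V; loaded: 8.67 V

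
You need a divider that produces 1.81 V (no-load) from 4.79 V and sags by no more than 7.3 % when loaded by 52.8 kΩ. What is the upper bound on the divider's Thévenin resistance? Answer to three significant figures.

Loading drop = R_th/(R_th + R_L) ≤ 0.0730, so R_th ≤ R_L · ε/(1−ε) = 52.8 kΩ × 0.0730/0.9270 = 4.16 kΩ.
(Any R1, R2 with R2/(R1+R2) = 0.378 and R1‖R2 ≤ 4.16 kΩ will meet the spec.)

R_th ≤ 4.16 kΩ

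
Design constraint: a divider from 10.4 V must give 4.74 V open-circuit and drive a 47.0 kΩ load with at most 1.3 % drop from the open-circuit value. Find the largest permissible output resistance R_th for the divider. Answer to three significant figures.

R_th ≤ 619 Ω

Loading drop = R_th/(R_th + R_L) ≤ 0.0130, so R_th ≤ R_L · ε/(1−ε) = 47.0 kΩ × 0.0130/0.9870 = 619 Ω.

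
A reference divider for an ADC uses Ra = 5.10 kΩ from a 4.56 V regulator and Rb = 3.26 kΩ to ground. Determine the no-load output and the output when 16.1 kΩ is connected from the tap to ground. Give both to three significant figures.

Open-circuit: V = 4.56 × 3.26/(5.10 + 3.26) = 1.78 V.
With the load, Rb becomes Rb‖R_L = 2.711 kΩ, so V = 4.56 × 2.711/7.811 = 1.58 V.

Unloaded: 1.78 V; loaded: 1.58 V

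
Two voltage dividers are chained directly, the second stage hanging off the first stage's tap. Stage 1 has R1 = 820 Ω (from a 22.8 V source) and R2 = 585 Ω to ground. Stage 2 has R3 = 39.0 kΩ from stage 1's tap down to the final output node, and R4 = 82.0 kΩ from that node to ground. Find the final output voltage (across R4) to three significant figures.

Stage 2 presents R3+R4 = 121000 Ω as a load on stage 1's tap.
Stage 1's lower leg becomes R2‖(R3+R4) = 582.2 Ω, so V_mid = 22.8 × 582.2/1402 = 9.467 V.
Stage 2 is itself unloaded: V_out = V_mid × R4/(R3+R4) = 9.467 × 82000/121000 = 6.42 V.

V_out ≈ 6.42 V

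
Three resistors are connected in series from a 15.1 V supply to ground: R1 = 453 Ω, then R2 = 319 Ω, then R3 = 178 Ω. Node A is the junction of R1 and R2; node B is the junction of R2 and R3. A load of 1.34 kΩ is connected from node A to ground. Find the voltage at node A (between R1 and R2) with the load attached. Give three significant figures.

Below node A the series string R2+R3 = 497.0 Ω sits in parallel with the 1340 Ω load: 362.5 Ω.
V_A = 15.1 × 362.5/(453 + 362.5) = 6.71 V.

V ≈ 6.71 V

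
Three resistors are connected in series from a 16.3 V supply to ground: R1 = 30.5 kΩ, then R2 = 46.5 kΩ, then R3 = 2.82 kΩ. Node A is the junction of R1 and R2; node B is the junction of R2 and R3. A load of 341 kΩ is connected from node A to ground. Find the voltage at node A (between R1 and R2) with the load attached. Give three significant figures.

Below node A the series string R2+R3 = 49.32 kΩ sits in parallel with the 341 kΩ load: 43.09 kΩ.
V_A = 16.3 × 43.09/(30.5 + 43.09) = 9.54 V.

V ≈ 9.54 V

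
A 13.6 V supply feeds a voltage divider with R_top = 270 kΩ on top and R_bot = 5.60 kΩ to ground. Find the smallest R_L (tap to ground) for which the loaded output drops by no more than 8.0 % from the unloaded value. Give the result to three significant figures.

Output resistance R_th = R_top‖R_bot = (270 × 5.60)/275.6 = 5.486 kΩ.
The fractional drop is R_th/(R_th + R_L); requiring this ≤ 0.0800 gives R_L ≥ R_th(1/0.0800 − 1) = 5.486 × 11.50 = 63.1 kΩ.

R_L(min) ≈ 63.1 kΩ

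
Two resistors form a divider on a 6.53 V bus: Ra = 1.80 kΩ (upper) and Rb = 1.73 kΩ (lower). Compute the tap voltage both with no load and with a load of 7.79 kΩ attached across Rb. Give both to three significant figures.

Open-circuit: V = 6.53 × 1.73/(1.80 + 1.73) = 3.20 V.
With the load, Rb becomes Rb‖R_L = 1.416 kΩ, so V = 6.53 × 1.416/3.216 = 2.87 V.

Unloaded: 3.20 V; loaded: 2.87 V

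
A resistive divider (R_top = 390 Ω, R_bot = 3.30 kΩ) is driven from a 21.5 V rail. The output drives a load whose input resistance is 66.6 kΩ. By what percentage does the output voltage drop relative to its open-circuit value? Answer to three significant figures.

The divider's output (Thévenin) resistance is R_top‖R_bot = 348.8 Ω.
Fractional drop under load = R_th/(R_th + R_L) = 348.8 / (348.8 + 66600) = 0.005210.
So the output falls by 0.521 %.

0.521 %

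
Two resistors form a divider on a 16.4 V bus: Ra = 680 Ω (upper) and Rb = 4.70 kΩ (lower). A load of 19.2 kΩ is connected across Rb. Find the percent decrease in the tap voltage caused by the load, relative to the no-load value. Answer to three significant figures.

The divider's output (Thévenin) resistance is Ra‖Rb = 594.1 Ω.
Fractional drop under load = R_th/(R_th + R_L) = 594.1 / (594.1 + 19200) = 0.03001.
So the output falls by 3.00 %.

3.00 %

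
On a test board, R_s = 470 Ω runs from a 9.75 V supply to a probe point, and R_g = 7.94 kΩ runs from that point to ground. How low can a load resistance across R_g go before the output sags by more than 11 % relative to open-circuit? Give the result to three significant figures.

R_L(min) ≈ 3.59 kΩ

Output resistance R_th = R_s‖R_g = (470 × 7940)/8410 = 443.7 Ω.
The fractional drop is R_th/(R_th + R_L); requiring this ≤ 0.110 gives R_L ≥ R_th(1/0.110 − 1) = 443.7 × 8.091 = 3.59 kΩ.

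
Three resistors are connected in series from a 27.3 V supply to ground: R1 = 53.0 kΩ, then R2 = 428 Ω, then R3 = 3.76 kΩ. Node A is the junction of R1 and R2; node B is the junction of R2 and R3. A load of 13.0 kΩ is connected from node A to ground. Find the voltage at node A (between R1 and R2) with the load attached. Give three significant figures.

Below node A the series string R2+R3 = 4188 Ω sits in parallel with the 13000 Ω load: 3168 Ω.
V_A = 27.3 × 3168/(53000 + 3168) = 1.54 V.

V ≈ 1.54 V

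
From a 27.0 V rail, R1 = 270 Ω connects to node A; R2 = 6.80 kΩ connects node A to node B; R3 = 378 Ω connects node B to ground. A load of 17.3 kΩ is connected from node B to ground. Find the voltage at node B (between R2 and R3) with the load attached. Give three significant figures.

At node B, R3 is in parallel with the load: R3‖R_L = 369.9 Ω.
Below node A the resistance is R2 + (R3‖R_L) = 7170 Ω, so V_A = 27.0 × 7170/7440 = 26.02 V.
Then V_B = V_A × (R3‖R_L)/(R2 + R3‖R_L) = 26.02 × 369.9/7170 = 1.34 V.

V ≈ 1.34 V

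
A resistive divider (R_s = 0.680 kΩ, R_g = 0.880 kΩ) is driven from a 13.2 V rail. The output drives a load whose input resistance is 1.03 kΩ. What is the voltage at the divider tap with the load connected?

V_out ≈ 5.43 V

The load sits in parallel with R_g: R_g‖R_L = (880 × 1030) / (880 + 1030) = 474.6 Ω.
V_out = 13.2 × 474.6 / (680 + 474.6) = 13.2 × 474.6/1155 = 5.43 V.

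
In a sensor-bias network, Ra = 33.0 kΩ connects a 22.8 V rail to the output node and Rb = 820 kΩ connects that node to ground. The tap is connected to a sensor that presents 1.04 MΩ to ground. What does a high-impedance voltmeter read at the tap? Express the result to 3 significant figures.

V_out ≈ 21.3 V

The load sits in parallel with Rb: Rb‖R_L = (820 × 1040) / (820 + 1040) = 458.5 kΩ.
V_out = 22.8 × 458.5 / (33.0 + 458.5) = 22.8 × 458.5/491.5 = 21.3 V.
(Unloaded it would have been 21.9 V.)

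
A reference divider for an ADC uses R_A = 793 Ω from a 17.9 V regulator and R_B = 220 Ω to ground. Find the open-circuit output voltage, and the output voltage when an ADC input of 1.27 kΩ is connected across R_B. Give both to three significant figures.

Unloaded: 3.89 V; loaded: 3.42 V

Open-circuit: V = 17.9 × 220/(793 + 220) = 3.89 V.
With the load, R_B becomes R_B‖R_L = 187.5 Ω, so V = 17.9 × 187.5/980.5 = 3.42 V.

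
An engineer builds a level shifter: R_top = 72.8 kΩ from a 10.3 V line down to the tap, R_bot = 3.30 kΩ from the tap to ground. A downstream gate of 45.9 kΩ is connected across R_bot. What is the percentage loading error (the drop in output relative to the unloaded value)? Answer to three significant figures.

The divider's output (Thévenin) resistance is R_top‖R_bot = 3.157 kΩ.
Fractional drop under load = R_th/(R_th + R_L) = 3.157 / (3.157 + 45.9) = 0.06435.
So the output falls by 6.44 %.

6.44 %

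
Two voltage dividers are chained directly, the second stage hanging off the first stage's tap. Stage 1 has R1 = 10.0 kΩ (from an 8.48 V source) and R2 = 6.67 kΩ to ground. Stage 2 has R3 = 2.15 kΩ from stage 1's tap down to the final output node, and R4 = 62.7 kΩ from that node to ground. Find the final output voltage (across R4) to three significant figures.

V_out ≈ 3.09 V

Stage 2 presents R3+R4 = 64.85 kΩ as a load on stage 1's tap.
Stage 1's lower leg becomes R2‖(R3+R4) = 6.048 kΩ, so V_mid = 8.48 × 6.048/16.05 = 3.196 V.
Stage 2 is itself unloaded: V_out = V_mid × R4/(R3+R4) = 3.196 × 62.7/64.85 = 3.09 V.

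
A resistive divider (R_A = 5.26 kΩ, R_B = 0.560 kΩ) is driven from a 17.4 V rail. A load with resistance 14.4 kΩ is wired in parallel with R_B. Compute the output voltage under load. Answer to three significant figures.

The load sits in parallel with R_B: R_B‖R_L = (560 × 14400) / (560 + 14400) = 539.0 Ω.
V_out = 17.4 × 539.0 / (5260 + 539.0) = 17.4 × 539.0/5799 = 1.62 V.
(Unloaded it would have been 1.67 V.)

V_out ≈ 1.62 V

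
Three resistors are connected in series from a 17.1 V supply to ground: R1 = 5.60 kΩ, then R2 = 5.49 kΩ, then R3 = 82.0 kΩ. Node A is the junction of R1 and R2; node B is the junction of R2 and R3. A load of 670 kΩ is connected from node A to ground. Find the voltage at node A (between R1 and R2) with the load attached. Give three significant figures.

Below node A the series string R2+R3 = 87.49 kΩ sits in parallel with the 670 kΩ load: 77.38 kΩ.
V_A = 17.1 × 77.38/(5.60 + 77.38) = 15.9 V.

V ≈ 15.9 V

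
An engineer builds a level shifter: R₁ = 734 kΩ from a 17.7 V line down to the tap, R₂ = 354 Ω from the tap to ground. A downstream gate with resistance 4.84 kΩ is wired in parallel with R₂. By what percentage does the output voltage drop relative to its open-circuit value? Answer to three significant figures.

The divider's output (Thévenin) resistance is R₁‖R₂ = 353.8 Ω.
Fractional drop under load = R_th/(R_th + R_L) = 353.8 / (353.8 + 4840) = 0.06812.
So the output falls by 6.81 %.

6.81 %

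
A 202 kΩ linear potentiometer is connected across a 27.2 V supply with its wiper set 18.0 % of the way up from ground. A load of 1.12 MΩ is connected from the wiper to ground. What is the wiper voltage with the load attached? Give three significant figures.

The wiper splits the pot into (1−α)R = 165.6 kΩ above and αR = 36.36 kΩ below.
Lower section ‖ load = 35.22 kΩ.
V_wiper = 27.2 × 35.22/(165.6 + 35.22) = 4.77 V.

V ≈ 4.77 V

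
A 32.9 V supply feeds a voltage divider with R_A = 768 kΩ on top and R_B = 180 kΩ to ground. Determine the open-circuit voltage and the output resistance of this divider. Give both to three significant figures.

V_th is the open-circuit tap voltage: 32.9 × 180/(768 + 180) = 6.25 V.
With the supply zeroed, R_A and R_B appear in parallel from the tap: R_th = R_A‖R_B = (768 × 180)/948.0 = 146 kΩ.

V_th = 6.25 V, R_th = 146 kΩ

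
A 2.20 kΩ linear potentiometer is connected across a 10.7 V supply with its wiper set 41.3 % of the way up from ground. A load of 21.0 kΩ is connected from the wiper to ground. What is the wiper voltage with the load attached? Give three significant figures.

V ≈ 4.31 V

The wiper splits the pot into (1−α)R = 1291 Ω above and αR = 908.6 Ω below.
Lower section ‖ load = 870.9 Ω.
V_wiper = 10.7 × 870.9/(1291 + 870.9) = 4.31 V.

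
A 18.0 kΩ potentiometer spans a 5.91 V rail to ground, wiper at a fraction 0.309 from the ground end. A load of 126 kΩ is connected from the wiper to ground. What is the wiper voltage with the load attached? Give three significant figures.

The wiper splits the pot into (1−α)R = 12.44 kΩ above and αR = 5.562 kΩ below.
Lower section ‖ load = 5.327 kΩ.
V_wiper = 5.91 × 5.327/(12.44 + 5.327) = 1.77 V.

V ≈ 1.77 V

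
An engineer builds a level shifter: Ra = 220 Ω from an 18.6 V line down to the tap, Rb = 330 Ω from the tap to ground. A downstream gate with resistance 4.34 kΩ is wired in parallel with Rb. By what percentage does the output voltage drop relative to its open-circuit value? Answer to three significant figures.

The divider's output (Thévenin) resistance is Ra‖Rb = 132.0 Ω.
Fractional drop under load = R_th/(R_th + R_L) = 132.0 / (132.0 + 4340) = 0.02952.
So the output falls by 2.95 %.

2.95 %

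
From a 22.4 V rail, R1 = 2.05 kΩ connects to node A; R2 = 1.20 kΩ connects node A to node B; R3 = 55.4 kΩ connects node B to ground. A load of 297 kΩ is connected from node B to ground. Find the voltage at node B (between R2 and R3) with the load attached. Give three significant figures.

V ≈ 20.9 V

At node B, R3 is in parallel with the load: R3‖R_L = 46.69 kΩ.
Below node A the resistance is R2 + (R3‖R_L) = 47.89 kΩ, so V_A = 22.4 × 47.89/49.94 = 21.48 V.
Then V_B = V_A × (R3‖R_L)/(R2 + R3‖R_L) = 21.48 × 46.69/47.89 = 20.9 V.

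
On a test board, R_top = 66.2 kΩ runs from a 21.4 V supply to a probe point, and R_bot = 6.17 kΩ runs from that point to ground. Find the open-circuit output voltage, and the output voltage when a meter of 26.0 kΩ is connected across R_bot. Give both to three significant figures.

Unloaded: 1.82 V; loaded: 1.50 V

Open-circuit: V = 21.4 × 6.17/(66.2 + 6.17) = 1.82 V.
With the load, R_bot becomes R_bot‖R_L = 4.987 kΩ, so V = 21.4 × 4.987/71.19 = 1.50 V.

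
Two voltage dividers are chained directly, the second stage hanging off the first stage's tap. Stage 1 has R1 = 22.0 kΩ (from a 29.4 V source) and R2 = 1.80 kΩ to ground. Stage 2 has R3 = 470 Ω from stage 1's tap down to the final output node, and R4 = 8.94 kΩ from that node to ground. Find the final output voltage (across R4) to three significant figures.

V_out ≈ 1.80 V

Stage 2 presents R3+R4 = 9410 Ω as a load on stage 1's tap.
Stage 1's lower leg becomes R2‖(R3+R4) = 1511 Ω, so V_mid = 29.4 × 1511/23510 = 1.889 V.
Stage 2 is itself unloaded: V_out = V_mid × R4/(R3+R4) = 1.889 × 8940/9410 = 1.80 V.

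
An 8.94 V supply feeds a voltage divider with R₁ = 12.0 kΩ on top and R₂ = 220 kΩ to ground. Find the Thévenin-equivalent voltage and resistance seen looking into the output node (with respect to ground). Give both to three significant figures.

V_th is the open-circuit tap voltage: 8.94 × 220/(12.0 + 220) = 8.48 V.
With the supply zeroed, R₁ and R₂ appear in parallel from the tap: R_th = R₁‖R₂ = (12.0 × 220)/232.0 = 11.4 kΩ.

V_th = 8.48 V, R_th = 11.4 kΩ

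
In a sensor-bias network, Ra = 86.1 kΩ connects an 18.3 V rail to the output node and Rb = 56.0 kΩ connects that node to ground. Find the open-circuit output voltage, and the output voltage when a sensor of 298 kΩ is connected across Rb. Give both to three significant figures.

Unloaded: 7.21 V; loaded: 6.47 V

Open-circuit: V = 18.3 × 56.0/(86.1 + 56.0) = 7.21 V.
With the load, Rb becomes Rb‖R_L = 47.14 kΩ, so V = 18.3 × 47.14/133.2 = 6.47 V.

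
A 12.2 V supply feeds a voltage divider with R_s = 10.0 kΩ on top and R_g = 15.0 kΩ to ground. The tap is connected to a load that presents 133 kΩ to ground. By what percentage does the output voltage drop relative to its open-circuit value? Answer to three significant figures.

4.32 %

The divider's output (Thévenin) resistance is R_s‖R_g = 6.000 kΩ.
Fractional drop under load = R_th/(R_th + R_L) = 6.000 / (6.000 + 133) = 0.04317.
So the output falls by 4.32 %.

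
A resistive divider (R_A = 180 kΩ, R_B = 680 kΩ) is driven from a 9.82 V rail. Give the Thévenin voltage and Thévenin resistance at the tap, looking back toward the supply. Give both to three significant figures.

V_th = 7.76 V, R_th = 142 kΩ

V_th is the open-circuit tap voltage: 9.82 × 680/(180 + 680) = 7.76 V.
With the supply zeroed, R_A and R_B appear in parallel from the tap: R_th = R_A‖R_B = (180 × 680)/860.0 = 142 kΩ.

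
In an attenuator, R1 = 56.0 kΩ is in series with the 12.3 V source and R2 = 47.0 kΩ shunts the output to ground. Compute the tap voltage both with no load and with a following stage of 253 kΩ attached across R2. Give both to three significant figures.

Unloaded: 5.61 V; loaded: 5.10 V

Open-circuit: V = 12.3 × 47.0/(56.0 + 47.0) = 5.61 V.
With the load, R2 becomes R2‖R_L = 39.64 kΩ, so V = 12.3 × 39.64/95.64 = 5.10 V.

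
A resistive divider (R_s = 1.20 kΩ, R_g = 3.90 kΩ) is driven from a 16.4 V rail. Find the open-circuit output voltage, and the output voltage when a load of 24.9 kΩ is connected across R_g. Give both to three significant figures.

Open-circuit: V = 16.4 × 3.90/(1.20 + 3.90) = 12.5 V.
With the load, R_g becomes R_g‖R_L = 3.372 kΩ, so V = 16.4 × 3.372/4.572 = 12.1 V.

Unloaded: 12.5 V; loaded: 12.1 V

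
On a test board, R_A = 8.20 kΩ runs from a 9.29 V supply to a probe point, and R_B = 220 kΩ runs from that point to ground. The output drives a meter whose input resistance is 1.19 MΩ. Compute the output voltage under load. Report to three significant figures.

The load sits in parallel with R_B: R_B‖R_L = (220 × 1190) / (220 + 1190) = 185.7 kΩ.
V_out = 9.29 × 185.7 / (8.20 + 185.7) = 9.29 × 185.7/193.9 = 8.90 V.

V_out ≈ 8.90 V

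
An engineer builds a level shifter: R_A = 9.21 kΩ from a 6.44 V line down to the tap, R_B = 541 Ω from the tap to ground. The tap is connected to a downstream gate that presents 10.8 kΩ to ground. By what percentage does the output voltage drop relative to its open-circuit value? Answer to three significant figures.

4.52 %

The divider's output (Thévenin) resistance is R_A‖R_B = 511.0 Ω.
Fractional drop under load = R_th/(R_th + R_L) = 511.0 / (511.0 + 10800) = 0.04518.
So the output falls by 4.52 %.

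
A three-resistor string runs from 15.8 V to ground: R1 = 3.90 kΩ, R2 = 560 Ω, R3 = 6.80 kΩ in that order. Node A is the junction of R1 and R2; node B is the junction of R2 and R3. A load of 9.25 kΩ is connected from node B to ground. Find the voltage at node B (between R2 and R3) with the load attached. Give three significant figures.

V ≈ 7.39 V

At node B, R3 is in parallel with the load: R3‖R_L = 3919 Ω.
Below node A the resistance is R2 + (R3‖R_L) = 4479 Ω, so V_A = 15.8 × 4479/8379 = 8.446 V.
Then V_B = V_A × (R3‖R_L)/(R2 + R3‖R_L) = 8.446 × 3919/4479 = 7.39 V.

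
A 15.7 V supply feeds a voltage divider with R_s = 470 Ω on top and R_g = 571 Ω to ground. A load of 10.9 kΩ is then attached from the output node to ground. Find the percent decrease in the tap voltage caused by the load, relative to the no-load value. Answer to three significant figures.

2.31 %

The divider's output (Thévenin) resistance is R_s‖R_g = 257.8 Ω.
Fractional drop under load = R_th/(R_th + R_L) = 257.8 / (257.8 + 10900) = 0.02310.
So the output falls by 2.31 %.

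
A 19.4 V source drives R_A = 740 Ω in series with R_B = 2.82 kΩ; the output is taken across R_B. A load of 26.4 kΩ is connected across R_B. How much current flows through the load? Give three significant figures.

R_B‖R_L = 2548 Ω; V_out = 19.4 × 2548/3288 = 15.03 V.
I_L = V_out / R_L = 15.03 / 26.4 kΩ = 0.569 mA.

I_L ≈ 0.569 mA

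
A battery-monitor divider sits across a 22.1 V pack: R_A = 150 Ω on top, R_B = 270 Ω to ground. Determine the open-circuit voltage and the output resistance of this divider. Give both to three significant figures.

V_th is the open-circuit tap voltage: 22.1 × 270/(150 + 270) = 14.2 V.
With the supply zeroed, R_A and R_B appear in parallel from the tap: R_th = R_A‖R_B = (150 × 270)/420.0 = 96.4 Ω.

V_th = 14.2 V, R_th = 96.4 Ω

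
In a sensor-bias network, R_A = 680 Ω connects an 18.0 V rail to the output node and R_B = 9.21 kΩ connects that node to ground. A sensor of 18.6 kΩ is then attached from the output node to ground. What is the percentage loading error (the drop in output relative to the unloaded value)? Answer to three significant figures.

The divider's output (Thévenin) resistance is R_A‖R_B = 633.2 Ω.
Fractional drop under load = R_th/(R_th + R_L) = 633.2 / (633.2 + 18600) = 0.03292.
So the output falls by 3.29 %.

3.29 %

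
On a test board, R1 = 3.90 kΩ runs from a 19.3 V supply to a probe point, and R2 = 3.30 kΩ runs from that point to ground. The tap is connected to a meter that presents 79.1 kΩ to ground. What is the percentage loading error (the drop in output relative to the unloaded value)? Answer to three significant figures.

The divider's output (Thévenin) resistance is R1‖R2 = 1.788 kΩ.
Fractional drop under load = R_th/(R_th + R_L) = 1.788 / (1.788 + 79.1) = 0.02210.
So the output falls by 2.21 %.

2.21 %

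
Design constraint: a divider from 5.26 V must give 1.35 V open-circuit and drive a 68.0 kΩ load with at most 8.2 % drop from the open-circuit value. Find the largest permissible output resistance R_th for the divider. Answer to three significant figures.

R_th ≤ 6.07 kΩ

Loading drop = R_th/(R_th + R_L) ≤ 0.0820, so R_th ≤ R_L · ε/(1−ε) = 68.0 kΩ × 0.0820/0.9180 = 6.07 kΩ.
(Any R1, R2 with R2/(R1+R2) = 0.257 and R1‖R2 ≤ 6.07 kΩ will meet the spec.)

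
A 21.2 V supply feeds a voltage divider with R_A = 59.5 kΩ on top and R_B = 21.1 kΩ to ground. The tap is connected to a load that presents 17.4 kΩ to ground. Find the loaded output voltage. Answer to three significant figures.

The load sits in parallel with R_B: R_B‖R_L = (21.1 × 17.4) / (21.1 + 17.4) = 9.536 kΩ.
V_out = 21.2 × 9.536 / (59.5 + 9.536) = 21.2 × 9.536/69.04 = 2.93 V.

V_out ≈ 2.93 V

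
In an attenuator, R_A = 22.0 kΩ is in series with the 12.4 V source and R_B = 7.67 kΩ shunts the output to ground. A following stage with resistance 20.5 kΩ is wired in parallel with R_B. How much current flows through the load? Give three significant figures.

R_B‖R_L = 5.582 kΩ; V_out = 12.4 × 5.582/27.58 = 2.509 V.
I_L = V_out / R_L = 2.509 / 20.5 kΩ = 0.122 mA.

I_L ≈ 0.122 mA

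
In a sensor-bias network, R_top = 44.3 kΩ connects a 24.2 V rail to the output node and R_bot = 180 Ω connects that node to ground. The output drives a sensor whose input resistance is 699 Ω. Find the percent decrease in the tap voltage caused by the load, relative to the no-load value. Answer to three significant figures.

20.4 %

Unloaded V = 24.2 × 180/44480 = 0.09793 V.
Loaded: R_bot‖R_L = 143.1 Ω, giving V = 24.2 × 143.1/44440 = 0.07794 V.
Drop = (0.09793 − 0.07794) / 0.09793 = 20.4 %.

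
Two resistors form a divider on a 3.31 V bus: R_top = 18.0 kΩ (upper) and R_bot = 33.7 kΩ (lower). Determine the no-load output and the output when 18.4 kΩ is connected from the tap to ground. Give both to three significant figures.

Open-circuit: V = 3.31 × 33.7/(18.0 + 33.7) = 2.16 V.
With the load, R_bot becomes R_bot‖R_L = 11.90 kΩ, so V = 3.31 × 11.90/29.90 = 1.32 V.

Unloaded: 2.16 V; loaded: 1.32 V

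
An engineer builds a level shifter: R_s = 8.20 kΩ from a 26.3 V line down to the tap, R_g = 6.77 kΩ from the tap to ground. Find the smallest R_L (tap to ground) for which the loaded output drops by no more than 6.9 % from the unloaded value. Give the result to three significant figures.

R_L(min) ≈ 50.0 kΩ

Output resistance R_th = R_s‖R_g = (8.20 × 6.77)/14.97 = 3.708 kΩ.
The fractional drop is R_th/(R_th + R_L); requiring this ≤ 0.0690 gives R_L ≥ R_th(1/0.0690 − 1) = 3.708 × 13.49 = 50.0 kΩ.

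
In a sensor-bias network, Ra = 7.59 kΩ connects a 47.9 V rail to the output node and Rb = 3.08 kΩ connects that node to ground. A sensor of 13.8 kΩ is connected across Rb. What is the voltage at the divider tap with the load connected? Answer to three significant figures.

V_out ≈ 11.9 V

The load sits in parallel with Rb: Rb‖R_L = (3.08 × 13.8) / (3.08 + 13.8) = 2.518 kΩ.
V_out = 47.9 × 2.518 / (7.59 + 2.518) = 47.9 × 2.518/10.11 = 11.9 V.
(Unloaded it would have been 13.8 V.)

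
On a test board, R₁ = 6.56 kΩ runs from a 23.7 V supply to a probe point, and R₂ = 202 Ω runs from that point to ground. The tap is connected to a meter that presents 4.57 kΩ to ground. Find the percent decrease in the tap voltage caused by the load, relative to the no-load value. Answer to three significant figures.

The divider's output (Thévenin) resistance is R₁‖R₂ = 196.0 Ω.
Fractional drop under load = R_th/(R_th + R_L) = 196.0 / (196.0 + 4570) = 0.04112.
So the output falls by 4.11 %.

4.11 %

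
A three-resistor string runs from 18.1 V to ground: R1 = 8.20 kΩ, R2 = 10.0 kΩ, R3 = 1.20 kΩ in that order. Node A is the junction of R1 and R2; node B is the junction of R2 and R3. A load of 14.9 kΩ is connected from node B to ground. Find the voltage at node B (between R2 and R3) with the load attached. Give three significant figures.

At node B, R3 is in parallel with the load: R3‖R_L = 1.111 kΩ.
Below node A the resistance is R2 + (R3‖R_L) = 11.11 kΩ, so V_A = 18.1 × 11.11/19.31 = 10.41 V.
Then V_B = V_A × (R3‖R_L)/(R2 + R3‖R_L) = 10.41 × 1.111/11.11 = 1.04 V.

V ≈ 1.04 V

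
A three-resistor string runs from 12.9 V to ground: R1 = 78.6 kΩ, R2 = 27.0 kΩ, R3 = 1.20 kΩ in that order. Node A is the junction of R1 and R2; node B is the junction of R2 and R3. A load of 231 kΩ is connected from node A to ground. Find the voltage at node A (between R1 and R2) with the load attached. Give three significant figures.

Below node A the series string R2+R3 = 28.20 kΩ sits in parallel with the 231 kΩ load: 25.13 kΩ.
V_A = 12.9 × 25.13/(78.6 + 25.13) = 3.13 V.

V ≈ 3.13 V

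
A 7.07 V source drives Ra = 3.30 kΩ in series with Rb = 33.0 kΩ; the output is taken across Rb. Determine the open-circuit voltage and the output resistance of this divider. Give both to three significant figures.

V_th is the open-circuit tap voltage: 7.07 × 33.0/(3.30 + 33.0) = 6.43 V.
With the supply zeroed, Ra and Rb appear in parallel from the tap: R_th = Ra‖Rb = (3.30 × 33.0)/36.30 = 3.00 kΩ.

V_th = 6.43 V, R_th = 3.00 kΩ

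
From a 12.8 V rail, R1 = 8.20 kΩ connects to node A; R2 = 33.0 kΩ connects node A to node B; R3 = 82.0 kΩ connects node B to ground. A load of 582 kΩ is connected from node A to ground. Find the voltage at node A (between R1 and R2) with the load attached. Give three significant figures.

Below node A the series string R2+R3 = 115.0 kΩ sits in parallel with the 582 kΩ load: 96.03 kΩ.
V_A = 12.8 × 96.03/(8.20 + 96.03) = 11.8 V.

V ≈ 11.8 V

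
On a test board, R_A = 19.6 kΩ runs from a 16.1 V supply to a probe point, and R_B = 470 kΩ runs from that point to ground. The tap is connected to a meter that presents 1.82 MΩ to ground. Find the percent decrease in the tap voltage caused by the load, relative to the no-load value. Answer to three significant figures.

The divider's output (Thévenin) resistance is R_A‖R_B = 18.82 kΩ.
Fractional drop under load = R_th/(R_th + R_L) = 18.82 / (18.82 + 1820) = 0.01023.
So the output falls by 1.02 %.

1.02 %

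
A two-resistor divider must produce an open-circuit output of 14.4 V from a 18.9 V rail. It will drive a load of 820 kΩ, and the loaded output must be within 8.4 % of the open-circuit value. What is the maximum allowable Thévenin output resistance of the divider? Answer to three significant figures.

R_th ≤ 75.2 kΩ

Loading drop = R_th/(R_th + R_L) ≤ 0.0840, so R_th ≤ R_L · ε/(1−ε) = 820 kΩ × 0.0840/0.9160 = 75.2 kΩ.
(Any R1, R2 with R2/(R1+R2) = 0.762 and R1‖R2 ≤ 75.2 kΩ will meet the spec.)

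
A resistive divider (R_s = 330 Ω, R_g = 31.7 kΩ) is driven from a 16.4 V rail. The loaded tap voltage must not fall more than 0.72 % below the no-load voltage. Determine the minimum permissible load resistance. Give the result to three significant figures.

R_L(min) ≈ 45.0 kΩ

Output resistance R_th = R_s‖R_g = (330 × 31700)/32030 = 326.6 Ω.
The fractional drop is R_th/(R_th + R_L); requiring this ≤ 0.00720 gives R_L ≥ R_th(1/0.00720 − 1) = 326.6 × 137.9 = 45.0 kΩ.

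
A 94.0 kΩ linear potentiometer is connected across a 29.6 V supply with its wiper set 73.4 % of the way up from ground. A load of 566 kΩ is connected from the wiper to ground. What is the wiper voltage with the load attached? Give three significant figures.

The wiper splits the pot into (1−α)R = 25.00 kΩ above and αR = 69.00 kΩ below.
Lower section ‖ load = 61.50 kΩ.
V_wiper = 29.6 × 61.50/(25.00 + 61.50) = 21.0 V.

V ≈ 21.0 V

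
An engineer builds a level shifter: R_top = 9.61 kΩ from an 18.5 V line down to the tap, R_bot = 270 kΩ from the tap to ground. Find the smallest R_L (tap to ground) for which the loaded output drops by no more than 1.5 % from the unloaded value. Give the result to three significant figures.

Output resistance R_th = R_top‖R_bot = (9.61 × 270)/279.6 = 9.280 kΩ.
The fractional drop is R_th/(R_th + R_L); requiring this ≤ 0.0150 gives R_L ≥ R_th(1/0.0150 − 1) = 9.280 × 65.67 = 609 kΩ.

R_L(min) ≈ 609 kΩ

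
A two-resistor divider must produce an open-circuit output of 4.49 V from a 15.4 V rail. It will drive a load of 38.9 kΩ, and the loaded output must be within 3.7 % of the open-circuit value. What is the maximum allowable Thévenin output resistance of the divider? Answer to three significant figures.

Loading drop = R_th/(R_th + R_L) ≤ 0.0370, so R_th ≤ R_L · ε/(1−ε) = 38.9 kΩ × 0.0370/0.9630 = 1.49 kΩ.
(Any R1, R2 with R2/(R1+R2) = 0.292 and R1‖R2 ≤ 1.49 kΩ will meet the spec.)

R_th ≤ 1.49 kΩ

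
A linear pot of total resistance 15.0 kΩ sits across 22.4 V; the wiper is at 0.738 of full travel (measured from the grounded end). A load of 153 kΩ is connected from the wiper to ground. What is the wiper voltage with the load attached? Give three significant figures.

The wiper splits the pot into (1−α)R = 3.930 kΩ above and αR = 11.07 kΩ below.
Lower section ‖ load = 10.32 kΩ.
V_wiper = 22.4 × 10.32/(3.930 + 10.32) = 16.2 V.

V ≈ 16.2 V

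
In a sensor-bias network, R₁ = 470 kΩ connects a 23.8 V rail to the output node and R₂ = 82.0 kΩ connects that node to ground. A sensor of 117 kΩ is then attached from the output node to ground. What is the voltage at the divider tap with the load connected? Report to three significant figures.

The load sits in parallel with R₂: R₂‖R_L = (82.0 × 117) / (82.0 + 117) = 48.21 kΩ.
V_out = 23.8 × 48.21 / (470 + 48.21) = 23.8 × 48.21/518.2 = 2.21 V.
(Unloaded it would have been 3.54 V.)

V_out ≈ 2.21 V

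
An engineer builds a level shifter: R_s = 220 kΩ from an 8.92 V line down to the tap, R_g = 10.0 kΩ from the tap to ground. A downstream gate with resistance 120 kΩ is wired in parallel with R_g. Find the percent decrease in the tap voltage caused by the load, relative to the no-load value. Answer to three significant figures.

7.38 %

The divider's output (Thévenin) resistance is R_s‖R_g = 9.565 kΩ.
Fractional drop under load = R_th/(R_th + R_L) = 9.565 / (9.565 + 120) = 0.07383.
So the output falls by 7.38 %.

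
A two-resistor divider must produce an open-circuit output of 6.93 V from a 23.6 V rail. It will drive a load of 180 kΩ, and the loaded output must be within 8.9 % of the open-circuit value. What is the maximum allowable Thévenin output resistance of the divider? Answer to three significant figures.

R_th ≤ 17.6 kΩ

Loading drop = R_th/(R_th + R_L) ≤ 0.0890, so R_th ≤ R_L · ε/(1−ε) = 180 kΩ × 0.0890/0.9110 = 17.6 kΩ.
(Any R1, R2 with R2/(R1+R2) = 0.294 and R1‖R2 ≤ 17.6 kΩ will meet the spec.)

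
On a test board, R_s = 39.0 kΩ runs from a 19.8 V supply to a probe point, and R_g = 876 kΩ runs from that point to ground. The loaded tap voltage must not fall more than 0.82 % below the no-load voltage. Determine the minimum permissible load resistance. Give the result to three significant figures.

R_L(min) ≈ 4.52 MΩ

Output resistance R_th = R_s‖R_g = (39.0 × 876)/915.0 = 37.34 kΩ.
The fractional drop is R_th/(R_th + R_L); requiring this ≤ 0.00820 gives R_L ≥ R_th(1/0.00820 − 1) = 37.34 × 121.0 = 4.52 MΩ.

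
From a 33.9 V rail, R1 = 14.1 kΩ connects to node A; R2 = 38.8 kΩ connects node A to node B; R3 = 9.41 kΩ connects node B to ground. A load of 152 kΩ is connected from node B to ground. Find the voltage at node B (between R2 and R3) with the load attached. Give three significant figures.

V ≈ 4.86 V

At node B, R3 is in parallel with the load: R3‖R_L = 8.861 kΩ.
Below node A the resistance is R2 + (R3‖R_L) = 47.66 kΩ, so V_A = 33.9 × 47.66/61.76 = 26.16 V.
Then V_B = V_A × (R3‖R_L)/(R2 + R3‖R_L) = 26.16 × 8.861/47.66 = 4.86 V.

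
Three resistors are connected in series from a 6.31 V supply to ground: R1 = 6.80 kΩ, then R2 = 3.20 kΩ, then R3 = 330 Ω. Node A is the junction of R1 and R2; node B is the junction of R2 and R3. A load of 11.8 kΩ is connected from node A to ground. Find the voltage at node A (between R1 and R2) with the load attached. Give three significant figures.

V ≈ 1.80 V

Below node A the series string R2+R3 = 3530 Ω sits in parallel with the 11800 Ω load: 2717 Ω.
V_A = 6.31 × 2717/(6800 + 2717) = 1.80 V.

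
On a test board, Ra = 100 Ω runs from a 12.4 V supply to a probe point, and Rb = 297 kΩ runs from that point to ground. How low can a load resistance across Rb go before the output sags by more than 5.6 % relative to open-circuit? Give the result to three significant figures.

R_L(min) ≈ 1.69 kΩ

Output resistance R_th = Ra‖Rb = (100 × 297000)/297100 = 99.97 Ω.
The fractional drop is R_th/(R_th + R_L); requiring this ≤ 0.0560 gives R_L ≥ R_th(1/0.0560 − 1) = 99.97 × 16.86 = 1.69 kΩ.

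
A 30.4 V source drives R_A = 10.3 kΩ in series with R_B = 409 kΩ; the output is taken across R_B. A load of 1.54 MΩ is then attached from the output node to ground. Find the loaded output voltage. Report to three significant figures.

V_out ≈ 29.5 V

The load sits in parallel with R_B: R_B‖R_L = (409 × 1540) / (409 + 1540) = 323.2 kΩ.
V_out = 30.4 × 323.2 / (10.3 + 323.2) = 30.4 × 323.2/333.5 = 29.5 V.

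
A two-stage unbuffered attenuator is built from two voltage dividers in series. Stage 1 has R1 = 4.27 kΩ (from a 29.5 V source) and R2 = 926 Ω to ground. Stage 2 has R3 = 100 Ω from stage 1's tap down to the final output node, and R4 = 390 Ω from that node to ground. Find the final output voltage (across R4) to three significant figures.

Stage 2 presents R3+R4 = 490.0 Ω as a load on stage 1's tap.
Stage 1's lower leg becomes R2‖(R3+R4) = 320.4 Ω, so V_mid = 29.5 × 320.4/4590 = 2.059 V.
Stage 2 is itself unloaded: V_out = V_mid × R4/(R3+R4) = 2.059 × 390/490.0 = 1.64 V.

V_out ≈ 1.64 V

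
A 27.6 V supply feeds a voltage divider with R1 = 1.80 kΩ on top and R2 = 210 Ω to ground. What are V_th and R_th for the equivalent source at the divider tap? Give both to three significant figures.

V_th = 2.88 V, R_th = 188 Ω

V_th is the open-circuit tap voltage: 27.6 × 210/(1800 + 210) = 2.88 V.
With the supply zeroed, R1 and R2 appear in parallel from the tap: R_th = R1‖R2 = (1800 × 210)/2010 = 188 Ω.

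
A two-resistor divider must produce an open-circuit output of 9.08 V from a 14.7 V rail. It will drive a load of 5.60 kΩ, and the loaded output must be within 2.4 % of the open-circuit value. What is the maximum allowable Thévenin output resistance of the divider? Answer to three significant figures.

R_th ≤ 138 Ω

Loading drop = R_th/(R_th + R_L) ≤ 0.0240, so R_th ≤ R_L · ε/(1−ε) = 5.60 kΩ × 0.0240/0.9760 = 138 Ω.
(Any R1, R2 with R2/(R1+R2) = 0.618 and R1‖R2 ≤ 138 Ω will meet the spec.)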